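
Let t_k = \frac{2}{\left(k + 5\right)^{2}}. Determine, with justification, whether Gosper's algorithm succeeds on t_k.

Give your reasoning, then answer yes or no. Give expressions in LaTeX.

No — t_k has no hypergeometric antidifference.

t_(k+1)/t_k = (k + 5)**2/(k + 6)**2.
So A=k**2 + 10*k + 25 and B=k**2 + 12*k + 36, with C=1.
Solve (k**2 + 10*k + 25)·f(k+1) − (k**2 + 10*k + 25)·f(k) = 1.
d = 0 from the (2,2,0) case.
Generic f = c0 gives residual -1; -1 = 0 cannot hold, so t_k is not Gosper-summable.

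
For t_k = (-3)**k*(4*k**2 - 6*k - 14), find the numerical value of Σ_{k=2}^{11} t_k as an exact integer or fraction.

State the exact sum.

t_(k+1)/t_k = 3*(-2*k**2 - k + 8)/(2*k**2 - 3*k - 7).
Gosper form: A/B · C(k+1)/C(k) with A=-3, B=1, C=k**2 - 3*k/2 - 7/2.
f must satisfy (-3)·f(k+1) − (1)·f(k) = k**2 - 3*k/2 - 7/2.
deg f ≤ 2 (via 0,0,2).
Match coefficients ⇒ f(k) = -(k**2 - 3*k - 2)/4.
R(k) = B(k−1)·f(k)/C(k) = -(k**2 - 3*k - 2)/(2*(2*k**2 - 3*k - 7)); s_k = R·t_k = (-3)**k*(-k**2 + 3*k + 2).
Check: Δs_k = (-3)**k*(4*k**2 - 6*k - 14). ✓
Sum = s_(12) − s_(2); s_(12) = -56332746, s_(2) = 36 ⇒ -56332782.

Σ = -56332782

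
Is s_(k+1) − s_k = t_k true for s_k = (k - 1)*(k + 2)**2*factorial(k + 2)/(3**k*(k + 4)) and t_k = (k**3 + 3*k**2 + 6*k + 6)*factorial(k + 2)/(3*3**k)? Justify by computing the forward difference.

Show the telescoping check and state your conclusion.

Invalid: residual -2*(k**4 + 7*k**3 + 15*k**2 + 27*k + 30)*factorial(k + 2)/(3*3**k*(k + 4)*(k + 5)) ≠ 0.

s_(k+1) = k*(k + 3)**2*factorial(k + 3)/(3*3**k*(k + 5))
s_(k+1) − s_k = (k + 1)*(k**4 + 9*k**3 + 30*k**2 + 60*k + 60)*factorial(k + 2)/(3*3**k*(k + 4)*(k + 5))
(s_(k+1) − s_k) − t_k = -2*(k**4 + 7*k**3 + 15*k**2 + 27*k + 30)*factorial(k + 2)/(3*3**k*(k + 4)*(k + 5))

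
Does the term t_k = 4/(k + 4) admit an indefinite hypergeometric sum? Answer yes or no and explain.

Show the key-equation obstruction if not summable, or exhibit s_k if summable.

t_(k+1)/t_k = (k + 4)/(k + 5).
Normal form (A,B,C) = (k + 4, k + 5, 1).
Solve (k + 4)·f(k+1) − (k + 4)·f(k) = 1.
d = 0 from the (1,1,0) case.
Put f(k) = c0: A·f(k+1) − B(k−1)·f(k) − C = -1; need -1 = 0 — inconsistent ⇒ no f, not summable.

No — the linear system for f has no solution.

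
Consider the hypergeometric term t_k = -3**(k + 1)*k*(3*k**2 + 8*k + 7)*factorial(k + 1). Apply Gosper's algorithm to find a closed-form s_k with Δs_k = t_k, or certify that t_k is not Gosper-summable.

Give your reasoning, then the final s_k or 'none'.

s_k = -3**(k + 1)*k*(k - 1)*factorial(k + 1)

Compute t_(k+1)/t_k: get 3*(k + 1)*(k + 2)*(8*k + 3*(k + 1)**2 + 15)/(k*(3*k**2 + 8*k + 7)).
A = 3*k + 6, B = 1, C = k**3 + 8*k**2/3 + 7*k/3.
Need (3*k + 6)·f(k+1) − (1)·f(k) = k**3 + 8*k**2/3 + 7*k/3.
d = 2 from the (1,0,3) case.
Solve for f: f(k) = k*(k - 1)/3 (degree 2 ≤ 2).
R(k) = B(k−1)·f(k)/C(k) = (k - 1)/(3*k**2 + 8*k + 7); s_k = R·t_k = -3**(k + 1)*k*(k - 1)*factorial(k + 1).
Δs = -3**(k + 1)*k*(3*k**2 + 8*k + 7)*factorial(k + 1), as required.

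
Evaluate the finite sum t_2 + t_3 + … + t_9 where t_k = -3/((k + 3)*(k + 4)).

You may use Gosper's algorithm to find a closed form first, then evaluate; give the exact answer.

Σ = -24/65

Step 1: r(k) = (k + 3)/(k + 5).
So A=k + 3 and B=k + 5, with C=1.
Set up (k + 3)·f(k+1) − (k + 4)·f(k) − (1) = 0.
d = 1 from the (1,1,0) case.
Solving with deg f ≤ 1: f(k) = k/3.
Then R = B(k−1)f/C = k*(k + 4)/3, so s_k = R(k)·t_k = -k/(k + 3).
Check: Δs_k = -3/(k**2 + 7*k + 12). ✓
Sum = s_(10) − s_(2); s_(10) = -10/13, s_(2) = -2/5 ⇒ -24/65.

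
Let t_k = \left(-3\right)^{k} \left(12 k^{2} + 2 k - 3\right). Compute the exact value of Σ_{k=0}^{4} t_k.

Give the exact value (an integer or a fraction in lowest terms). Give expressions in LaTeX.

Σ = 13365

r(k) = 3*(-2*k - 12*(k + 1)**2 + 1)/(12*k**2 + 2*k - 3) after simplifying.
Take A(k)=-3, B(k)=1, C(k)=k**2 + k/6 - 1/4.
Need (-3)·f(k+1) − (1)·f(k) = k**2 + k/6 - 1/4.
d = 2 from the (0,0,2) case.
Match coefficients ⇒ f(k) = -k*(3*k - 4)/12.
R(k) = B(k−1)·f(k)/C(k) = -k*(3*k - 4)/(12*k**2 + 2*k - 3); s_k = R·t_k = (-3)**k*k*(4 - 3*k).
Δs = (-3)**k*(12*k**2 + 2*k - 3), as required.
Sum = s_(5) − s_(0); s_(5) = 13365, s_(0) = 0 ⇒ 13365.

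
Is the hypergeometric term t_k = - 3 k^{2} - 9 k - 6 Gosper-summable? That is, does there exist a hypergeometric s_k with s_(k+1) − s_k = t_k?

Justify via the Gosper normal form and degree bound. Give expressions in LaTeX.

Step 1: r(k) = (k + 3)/(k + 1).
So A=1 and B=1, with C=k**2 + 3*k + 2.
Set up (1)·f(k+1) − (1)·f(k) − (k**2 + 3*k + 2) = 0.
d = 3 from the (0,0,2) case.
Solving with deg f ≤ 3: f(k) = k*(k + 1)*(k + 2)/3.
R(k) = B(k−1)·f(k)/C(k) = k/3; s_k = R·t_k = k*(-k**2 - 3*k - 2).
Verify: -3*k**2 - 9*k - 6 matches t_k.

Yes. s_k = k \left(- k^{2} - 3 k - 2\right).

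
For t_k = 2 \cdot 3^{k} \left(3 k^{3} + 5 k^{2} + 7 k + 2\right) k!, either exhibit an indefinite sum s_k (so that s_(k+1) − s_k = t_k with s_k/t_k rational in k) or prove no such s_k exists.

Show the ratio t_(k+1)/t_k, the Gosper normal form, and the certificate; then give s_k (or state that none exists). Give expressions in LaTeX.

s_k = 2 \cdot 3^{k} \left(k^{2} - k + 1\right) k!

Compute t_(k+1)/t_k: get 3*(3*k**4 + 17*k**3 + 40*k**2 + 43*k + 17)/(3*k**3 + 5*k**2 + 7*k + 2).
Gosper form: A/B · C(k+1)/C(k) with A=3*k + 3, B=1, C=k**3 + 5*k**2/3 + 7*k/3 + 2/3.
Need (3*k + 3)·f(k+1) − (1)·f(k) = k**3 + 5*k**2/3 + 7*k/3 + 2/3.
Degrees (1,0,3) ⇒ d ≤ 2.
Match coefficients ⇒ f(k) = (k**2 - k + 1)/3.
Get s_k = R·t_k = 2*3**k*(k**2 - k + 1)*factorial(k) with R(k) = B(k−1)f(k)/C(k) = (k**2 - k + 1)/(3*k**3 + 5*k**2 + 7*k + 2).
Check: Δs_k = 2*3**k*(3*k**3 + 5*k**2 + 7*k + 2)*factorial(k). ✓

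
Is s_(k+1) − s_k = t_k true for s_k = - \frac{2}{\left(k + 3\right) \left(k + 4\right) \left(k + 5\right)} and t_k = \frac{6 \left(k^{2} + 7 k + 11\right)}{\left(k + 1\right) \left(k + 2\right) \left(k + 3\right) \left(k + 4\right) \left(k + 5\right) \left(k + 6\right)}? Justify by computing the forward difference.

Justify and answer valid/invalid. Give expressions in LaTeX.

s_(k+1) = -2/((k + 4)*(k + 5)*(k + 6))
s_(k+1) − s_k = 6/((k + 3)*(k + 4)*(k + 5)*(k + 6))
(s_(k+1) − s_k) − t_k = 6*(-4*k - 9)/(k**6 + 21*k**5 + 175*k**4 + 735*k**3 + 1624*k**2 + 1764*k + 720)

Invalid: residual \frac{6 \left(- 4 k - 9\right)}{k^{6} + 21 k^{5} + 175 k^{4} + 735 k^{3} + 1624 k^{2} + 1764 k + 720} ≠ 0.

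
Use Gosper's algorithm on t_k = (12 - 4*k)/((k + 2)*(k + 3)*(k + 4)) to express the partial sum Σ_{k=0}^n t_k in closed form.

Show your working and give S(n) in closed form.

S(n) = (n**2 + 19*n + 18)/(3*(n**2 + 7*n + 12))

Compute t_(k+1)/t_k: get (k - 2)*(k + 2)/((k - 3)*(k + 5)).
Normal form (A,B,C) = (k + 2, k + 5, k - 3).
Set up (k + 2)·f(k+1) − (k + 4)·f(k) − (k - 3) = 0.
Degrees (1,1,1) ⇒ d ≤ 2.
Solve for f: f(k) = -k*(k + 17)/12 (degree 2 ≤ 2).
R(k) = B(k−1)·f(k)/C(k) = -k*(k + 4)*(k + 17)/(12*(k - 3)); s_k = R·t_k = k*(k + 17)/(3*(k + 2)*(k + 3)).
Verify: 4*(3 - k)/(k**3 + 9*k**2 + 26*k + 24) matches t_k.
Evaluate: s_(n+1) = (n**2 + 19*n + 18)/(3*(n**2 + 7*n + 12)); subtract s_(0) = 0 ⇒ S(n) = (n**2 + 19*n + 18)/(3*(n**2 + 7*n + 12)).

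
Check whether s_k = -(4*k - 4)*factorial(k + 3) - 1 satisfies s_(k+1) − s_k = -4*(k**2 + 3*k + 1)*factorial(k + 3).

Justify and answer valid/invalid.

s_(k+1) = -4*k*factorial(k + 4) - 1
s_(k+1) − s_k = -4*(k**2 + 3*k + 1)*factorial(k + 3)
(s_(k+1) − s_k) − t_k = 0

valid (s_(k+1) − s_k reduces to t_k)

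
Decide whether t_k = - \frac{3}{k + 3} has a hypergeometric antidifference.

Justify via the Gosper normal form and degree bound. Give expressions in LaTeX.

Step 1: r(k) = (k + 3)/(k + 4).
Normal form (A,B,C) = (k + 3, k + 4, 1).
Key eq: (k + 3)·f(k+1) = (k + 3)·f(k) + (1).
deg f ≤ 0 (via 1,1,0).
Generic f = c0 gives residual -1; -1 = 0 cannot hold, so t_k is not Gosper-summable.

No — key equation has no polynomial f.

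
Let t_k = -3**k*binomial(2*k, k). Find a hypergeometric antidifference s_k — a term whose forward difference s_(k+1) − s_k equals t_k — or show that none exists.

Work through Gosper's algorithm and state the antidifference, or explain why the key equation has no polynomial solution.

t_(k+1)/t_k = 6*(2*k + 1)/(k + 1).
Take A(k)=12*k + 6, B(k)=k + 1, C(k)=1.
f must satisfy (12*k + 6)·f(k+1) − (k)·f(k) = 1.
Degrees (1,1,0) ⇒ d ≤ -1.
Negative degree bound (-1): no f exists, t_k not Gosper-summable.

none — t_k is not Gosper-summable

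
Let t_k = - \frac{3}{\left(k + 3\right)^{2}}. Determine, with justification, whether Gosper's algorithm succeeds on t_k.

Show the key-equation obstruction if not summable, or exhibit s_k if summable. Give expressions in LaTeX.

Compute t_(k+1)/t_k: get (k + 3)**2/(k + 4)**2.
A = k**2 + 6*k + 9, B = k**2 + 8*k + 16, C = 1.
Need (k**2 + 6*k + 9)·f(k+1) − (k**2 + 6*k + 9)·f(k) = 1.
d = 0 from the (2,2,0) case.
Write f(k) = c0. Then LHS − RHS = -1, requiring -1 = 0: contradictory. No certificate.

No; the coefficient equations for f are inconsistent.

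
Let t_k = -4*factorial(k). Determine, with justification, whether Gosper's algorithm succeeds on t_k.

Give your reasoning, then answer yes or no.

No — key equation has no polynomial f.

t_(k+1)/t_k = k + 1.
Normal form (A,B,C) = (k + 1, 1, 1).
f must satisfy (k + 1)·f(k+1) − (1)·f(k) = 1.
Degrees (1,0,0) ⇒ d ≤ -1.
Negative degree bound (-1): no f exists, t_k not Gosper-summable.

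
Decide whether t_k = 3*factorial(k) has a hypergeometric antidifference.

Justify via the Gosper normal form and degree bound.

The ratio is k + 1.
So A=k + 1 and B=1, with C=1.
Need (k + 1)·f(k+1) − (1)·f(k) = 1.
From deg A=1, deg B=0, deg C=0: d=-1.
Negative degree bound (-1): no f exists, t_k not Gosper-summable.

No; the degree bound rules out any f.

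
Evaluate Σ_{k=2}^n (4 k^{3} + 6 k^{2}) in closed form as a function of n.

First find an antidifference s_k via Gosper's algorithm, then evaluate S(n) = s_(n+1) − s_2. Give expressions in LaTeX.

r(k) = (k + 1)**2*(2*k + 5)/(k**2*(2*k + 3)) after simplifying.
A = 1, B = 1, C = k**3 + 3*k**2/2.
Set up (1)·f(k+1) − (1)·f(k) − (k**3 + 3*k**2/2) = 0.
d = 4 from the (0,0,3) case.
Coefficient equations give f(k) = k*(k - 1)*(k**2 + k - 1)/4.
Certificate R = B(k−1)f/C = (k - 1)*(k**2 + k - 1)/(2*k*(2*k + 3)) gives s_k = k*(k**3 - 2*k + 1).
s_(k+1) − s_k = k**2*(4*k + 6) = t_k.
Evaluate: s_(n+1) = n*(n**3 + 4*n**2 + 4*n + 1); subtract s_(2) = 10 ⇒ S(n) = n**4 + 4*n**3 + 4*n**2 + n - 10.

S(n) = n^{4} + 4 n^{3} + 4 n^{2} + n - 10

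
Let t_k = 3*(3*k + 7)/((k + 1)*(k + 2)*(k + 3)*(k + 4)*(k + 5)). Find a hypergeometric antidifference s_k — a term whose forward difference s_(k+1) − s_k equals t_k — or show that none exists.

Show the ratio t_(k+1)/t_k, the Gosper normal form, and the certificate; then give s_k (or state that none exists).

s_k = k*(k**2 + 8*k + 19)/(4*(k**3 + 8*k**2 + 19*k + 12))

t_(k+1)/t_k = (k + 1)*(3*k + 10)/((k + 6)*(3*k + 7)).
Take A(k)=k + 1, B(k)=k + 6, C(k)=k + 7/3.
f must satisfy (k + 1)·f(k+1) − (k + 5)·f(k) = k + 7/3.
deg f ≤ 4 (via 1,1,1).
A polynomial solution: f(k) = k*(k + 2)*(k**2 + 8*k + 19)/36.
Certificate R = B(k−1)f/C = k*(k + 2)*(k + 5)*(k**2 + 8*k + 19)/(12*(3*k + 7)) gives s_k = k*(k**2 + 8*k + 19)/(4*(k**3 + 8*k**2 + 19*k + 12)).
s_(k+1) − s_k = 3*(3*k + 7)/(k**5 + 15*k**4 + 85*k**3 + 225*k**2 + 274*k + 120) = t_k.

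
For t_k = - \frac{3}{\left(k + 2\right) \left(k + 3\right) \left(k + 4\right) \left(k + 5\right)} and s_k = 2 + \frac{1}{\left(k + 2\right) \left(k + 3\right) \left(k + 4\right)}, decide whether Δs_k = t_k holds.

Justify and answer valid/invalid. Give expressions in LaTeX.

s_(k+1) = 2 + 1/((k + 3)*(k + 4)*(k + 5))
s_(k+1) − s_k = -3/((k + 2)*(k + 3)*(k + 4)*(k + 5))
(s_(k+1) − s_k) − t_k = 0

valid (s_(k+1) − s_k reduces to t_k)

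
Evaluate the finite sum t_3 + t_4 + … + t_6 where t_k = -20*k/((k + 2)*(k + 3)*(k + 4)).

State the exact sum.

Σ = -8/9

Compute t_(k+1)/t_k: get (k + 1)*(k + 2)/(k*(k + 5)).
Factor: A=k + 2; B=k + 5; C=k.
Need (k + 2)·f(k+1) − (k + 4)·f(k) = k.
d = 2 from the (1,1,1) case.
Match coefficients ⇒ f(k) = k*(k - 1)/6.
So s_k = (B(k−1)f/C)·t_k = ((k - 1)*(k + 4)/6)·t_k = 10*k*(1 - k)/(3*(k + 2)*(k + 3)).
Verify: -20*k/(k**3 + 9*k**2 + 26*k + 24) matches t_k.
Σ_(k=3)^(6) t_k = s_(7) − s_(3) = -14/9 − (-2/3) = -8/9.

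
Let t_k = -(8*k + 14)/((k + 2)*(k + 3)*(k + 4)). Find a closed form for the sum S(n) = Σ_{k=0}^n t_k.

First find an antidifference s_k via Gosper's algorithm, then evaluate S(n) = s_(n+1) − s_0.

S(n) = (-5*n**2 - 19*n - 14)/(2*(n**2 + 7*n + 12))

Compute t_(k+1)/t_k: get (k + 2)*(4*k + 11)/((k + 5)*(4*k + 7)).
A = k + 2, B = k + 5, C = k + 7/4.
f must satisfy (k + 2)·f(k+1) − (k + 4)·f(k) = k + 7/4.
Bound: deg f ≤ 2.
Coefficient equations give f(k) = k*(5*k + 9)/16.
R(k) = B(k−1)·f(k)/C(k) = k*(k + 4)*(5*k + 9)/(4*(4*k + 7)); s_k = R·t_k = -k*(5*k + 9)/(2*(k + 2)*(k + 3)).
s_(k+1) − s_k = 2*(-4*k - 7)/(k**3 + 9*k**2 + 26*k + 24) = t_k.
s_(n+1) = (-5*n**2 - 19*n - 14)/(2*(n**2 + 7*n + 12)) and s_(0) = 0, so S(n) = (-5*n**2 - 19*n - 14)/(2*(n**2 + 7*n + 12)).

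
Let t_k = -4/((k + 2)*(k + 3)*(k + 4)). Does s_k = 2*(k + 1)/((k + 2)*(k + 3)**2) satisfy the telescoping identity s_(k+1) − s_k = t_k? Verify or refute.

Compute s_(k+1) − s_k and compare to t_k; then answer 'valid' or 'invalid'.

s_(k+1) = 2*(k + 2)/((k + 3)*(k + 4)**2)
s_(k+1) − s_k = 2*(-(k + 1)*(k + 4)**2 + (k + 2)**2*(k + 3))/((k + 2)*(k + 3)**2*(k + 4)**2)
(s_(k+1) − s_k) − t_k = 4*(3*k + 10)/(k**5 + 16*k**4 + 101*k**3 + 314*k**2 + 480*k + 288)

Invalid: residual 4*(3*k + 10)/(k**5 + 16*k**4 + 101*k**3 + 314*k**2 + 480*k + 288) ≠ 0.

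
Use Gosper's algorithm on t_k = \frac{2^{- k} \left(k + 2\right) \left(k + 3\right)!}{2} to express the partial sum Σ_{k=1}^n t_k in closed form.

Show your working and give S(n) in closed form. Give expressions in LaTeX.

t_(k+1)/t_k = (k + 3)*(k + 4)/(2*(k + 2)).
A = k/2 + 2, B = 1, C = k + 2.
Need (k/2 + 2)·f(k+1) − (1)·f(k) = k + 2.
Bound: deg f ≤ 0.
Match coefficients ⇒ f(k) = 2.
Then R = B(k−1)f/C = 2/(k + 2), so s_k = R(k)·t_k = factorial(k + 3)/2**k.
Verify: (k + 2)*factorial(k + 3)/(2*2**k) matches t_k.
s_(n+1) = 2**(-n - 1)*factorial(n + 4) and s_(1) = 12, so S(n) = -12 + factorial(n + 4)/(2*2**n).

S(n) = -12 + \frac{2^{- n} \left(n + 4\right)!}{2}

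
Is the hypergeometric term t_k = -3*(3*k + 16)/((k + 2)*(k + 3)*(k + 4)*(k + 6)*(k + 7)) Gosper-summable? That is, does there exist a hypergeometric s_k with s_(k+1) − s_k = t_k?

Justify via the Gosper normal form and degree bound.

Step 1: r(k) = (k + 2)*(k + 6)*(3*k + 19)/((k + 5)*(k + 8)*(3*k + 16)).
So A=k + 2 and B=k + 8, with C=k**2 + 31*k/3 + 80/3.
Need (k + 2)·f(k+1) − (k + 7)·f(k) = k**2 + 31*k/3 + 80/3.
Degrees (1,1,2) ⇒ d ≤ 5.
Coefficient equations give f(k) = k*(k + 4)*(k + 5)*(k**2 + 11*k + 36)/108.
R(k) = B(k−1)·f(k)/C(k) = k*(k + 4)*(k + 7)*(k**2 + 11*k + 36)/(36*(3*k + 16)); s_k = R·t_k = k*(-k**2 - 11*k - 36)/(12*(k**3 + 11*k**2 + 36*k + 36)).
Verify: 3*(-3*k - 16)/(k**5 + 22*k**4 + 185*k**3 + 740*k**2 + 1404*k + 1008) matches t_k.

Yes. s_k = k*(-k**2 - 11*k - 36)/(12*(k**3 + 11*k**2 + 36*k + 36)).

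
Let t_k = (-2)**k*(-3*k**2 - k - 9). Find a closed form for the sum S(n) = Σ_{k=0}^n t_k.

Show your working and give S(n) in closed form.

r(k) = 2*(-3*k**2 - 7*k - 13)/(3*k**2 + k + 9) after simplifying.
Take A(k)=-2, B(k)=1, C(k)=k**2 + k/3 + 3.
Need (-2)·f(k+1) − (1)·f(k) = k**2 + k/3 + 3.
Degrees (0,0,2) ⇒ d ≤ 2.
Solving with deg f ≤ 2: f(k) = -(k**2 - k + 3)/3.
Then R = B(k−1)f/C = -(k**2 - k + 3)/(3*k**2 + k + 9), so s_k = R(k)·t_k = (-2)**k*(k**2 - k + 3).
Check: Δs_k = (-2)**k*(-3*k**2 - k - 9). ✓
Telescope: S(n) = s_(n+1) − s_(0) = (-2)**(n + 1)*(n**2 + n + 3) − (3) = -2*(-2)**n*n**2 - 2*(-2)**n*n - 6*(-2)**n - 3.

S(n) = -2*(-2)**n*n**2 - 2*(-2)**n*n - 6*(-2)**n - 3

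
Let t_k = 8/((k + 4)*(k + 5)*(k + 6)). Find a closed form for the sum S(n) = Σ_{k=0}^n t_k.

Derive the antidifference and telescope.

Compute t_(k+1)/t_k: get (k + 4)/(k + 7).
Normal form (A,B,C) = (k + 4, k + 7, 1).
Solve (k + 4)·f(k+1) − (k + 6)·f(k) = 1.
From deg A=1, deg B=1, deg C=0: d=2.
Match coefficients ⇒ f(k) = k*(k + 9)/40.
So s_k = (B(k−1)f/C)·t_k = (k*(k + 6)*(k + 9)/40)·t_k = k*(k + 9)/(5*(k + 4)*(k + 5)).
Δs = 8/(k**3 + 15*k**2 + 74*k + 120), as required.
Σ_(k=0)^n t_k = s_(n+1) − s_(0) = ((n**2 + 11*n + 10)/(5*(n**2 + 11*n + 30))) − (0), i.e. (n**2 + 11*n + 10)/(5*(n**2 + 11*n + 30)).

S(n) = (n**2 + 11*n + 10)/(5*(n**2 + 11*n + 30))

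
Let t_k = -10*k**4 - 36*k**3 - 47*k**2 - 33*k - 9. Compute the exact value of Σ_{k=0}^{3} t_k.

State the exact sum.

Σ = -3168

r(k) = (10*k**4 + 76*k**3 + 215*k**2 + 275*k + 135)/(10*k**4 + 36*k**3 + 47*k**2 + 33*k + 9) after simplifying.
A = 1, B = 1, C = k**4 + 18*k**3/5 + 47*k**2/10 + 33*k/10 + 9/10.
Key eq: (1)·f(k+1) = (1)·f(k) + (k**4 + 18*k**3/5 + 47*k**2/10 + 33*k/10 + 9/10).
d = 5 from the (0,0,4) case.
Match coefficients ⇒ f(k) = k**2*(k + 2)*(2*k**2 + 1)/10.
Then R = B(k−1)f/C = k**2*(k + 2)*(2*k**2 + 1)/(10*k**4 + 36*k**3 + 47*k**2 + 33*k + 9), so s_k = R(k)·t_k = k**2*(-2*k**3 - 4*k**2 - k - 2).
Verify: -10*k**4 - 36*k**3 - 47*k**2 - 33*k - 9 matches t_k.
Σ_(k=0)^(3) t_k = s_(4) − s_(0) = -3168 − (0) = -3168.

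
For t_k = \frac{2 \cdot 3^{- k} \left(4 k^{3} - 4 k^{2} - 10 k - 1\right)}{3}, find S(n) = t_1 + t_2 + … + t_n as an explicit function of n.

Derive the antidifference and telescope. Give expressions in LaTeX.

r(k) = (4*k**3 + 8*k**2 - 6*k - 11)/(3*(4*k**3 - 4*k**2 - 10*k - 1)) after simplifying.
Gosper form: A/B · C(k+1)/C(k) with A=1/3, B=1, C=k**3 - k**2 - 5*k/2 - 1/4.
Key eq: (1/3)·f(k+1) = (1)·f(k) + (k**3 - k**2 - 5*k/2 - 1/4).
d = 3 from the (0,0,3) case.
Coefficient equations give f(k) = -3*(4*k**3 + 2*k**2 - 2*k + 1)/8.
R(k) = B(k−1)·f(k)/C(k) = -3*(4*k**3 + 2*k**2 - 2*k + 1)/(2*(4*k**3 - 4*k**2 - 10*k - 1)); s_k = R·t_k = (-4*k**3 - 2*k**2 + 2*k - 1)/3**k.
Verify: 2*(4*k**3 - 4*k**2 - 10*k - 1)/(3*3**k) matches t_k.
s_(n+1) = 3**(-n - 1)*(-4*n**3 - 14*n**2 - 14*n - 5) and s_(1) = -5/3, so S(n) = 3**(-n - 1)*(5*3**n - 4*n**3 - 14*n**2 - 14*n - 5).

S(n) = 3^{- n - 1} \left(5 \cdot 3^{n} - 4 n^{3} - 14 n^{2} - 14 n - 5\right)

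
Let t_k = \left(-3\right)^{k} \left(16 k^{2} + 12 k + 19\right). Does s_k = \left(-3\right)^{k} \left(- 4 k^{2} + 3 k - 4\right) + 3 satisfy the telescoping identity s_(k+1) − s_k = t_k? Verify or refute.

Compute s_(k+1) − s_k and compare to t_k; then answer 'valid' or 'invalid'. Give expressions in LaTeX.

valid (s_(k+1) − s_k reduces to t_k)

s_(k+1) = 3*(-3)**k*(-3*k + 4*(k + 1)**2 + 1) + 3
s_(k+1) − s_k = (-3)**k*(16*k**2 + 12*k + 19)
(s_(k+1) − s_k) − t_k = 0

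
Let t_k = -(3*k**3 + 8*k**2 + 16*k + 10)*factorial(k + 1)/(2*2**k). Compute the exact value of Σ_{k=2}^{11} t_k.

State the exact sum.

Σ = -2766889035/4

Compute t_(k+1)/t_k: get (3*k**4 + 23*k**3 + 75*k**2 + 119*k + 74)/(2*(3*k**3 + 8*k**2 + 16*k + 10)).
So A=k/2 + 1 and B=1, with C=k**3 + 8*k**2/3 + 16*k/3 + 10/3.
Solve (k/2 + 1)·f(k+1) − (1)·f(k) = k**3 + 8*k**2/3 + 16*k/3 + 10/3.
From deg A=1, deg B=0, deg C=3: d=2.
Solve for f: f(k) = 2*(k + 1)*(3*k - 1)/3 (degree 2 ≤ 2).
Then R = B(k−1)f/C = 2*(k + 1)*(3*k - 1)/(3*k**3 + 8*k**2 + 16*k + 10), so s_k = R(k)·t_k = -(k + 1)*(3*k - 1)*factorial(k + 1)/2**k.
s_(k+1) − s_k = -(3*k**3 + 8*k**2 + 16*k + 10)*factorial(k + 1)/(2*2**k) = t_k.
Evaluate s at k=12 and k=2: -2766889125/4 and -45/2; difference -2766889035/4.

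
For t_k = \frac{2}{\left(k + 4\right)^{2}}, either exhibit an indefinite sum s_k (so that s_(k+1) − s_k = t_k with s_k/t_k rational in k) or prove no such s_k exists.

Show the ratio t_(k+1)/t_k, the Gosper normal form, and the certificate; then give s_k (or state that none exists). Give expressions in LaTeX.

not Gosper-summable; s_k does not exist

r(k) = (k + 4)**2/(k + 5)**2 after simplifying.
Normal form (A,B,C) = (k**2 + 8*k + 16, k**2 + 10*k + 25, 1).
f must satisfy (k**2 + 8*k + 16)·f(k+1) − (k**2 + 8*k + 16)·f(k) = 1.
d = 0 from the (2,2,0) case.
Put f(k) = c0: A·f(k+1) − B(k−1)·f(k) − C = -1; need -1 = 0 — inconsistent ⇒ no f, not summable.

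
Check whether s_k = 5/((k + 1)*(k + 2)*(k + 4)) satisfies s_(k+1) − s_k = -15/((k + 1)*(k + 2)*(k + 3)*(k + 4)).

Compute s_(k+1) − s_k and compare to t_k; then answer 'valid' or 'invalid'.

s_(k+1) = 5/((k + 2)*(k + 3)*(k + 5))
s_(k+1) − s_k = 5*(-3*k - 11)/(k**5 + 15*k**4 + 85*k**3 + 225*k**2 + 274*k + 120)
(s_(k+1) − s_k) − t_k = 20/(k**5 + 15*k**4 + 85*k**3 + 225*k**2 + 274*k + 120)

Invalid: residual 20/(k**5 + 15*k**4 + 85*k**3 + 225*k**2 + 274*k + 120) ≠ 0.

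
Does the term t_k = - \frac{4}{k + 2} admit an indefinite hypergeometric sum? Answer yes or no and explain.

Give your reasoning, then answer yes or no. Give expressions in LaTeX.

The ratio is (k + 2)/(k + 3).
Factor: A=k + 2; B=k + 3; C=1.
Set up (k + 2)·f(k+1) − (k + 2)·f(k) − (1) = 0.
d = 0 from the (1,1,0) case.
Put f(k) = c0: A·f(k+1) − B(k−1)·f(k) − C = -1; need -1 = 0 — inconsistent ⇒ no f, not summable.

No; the coefficient equations for f are inconsistent.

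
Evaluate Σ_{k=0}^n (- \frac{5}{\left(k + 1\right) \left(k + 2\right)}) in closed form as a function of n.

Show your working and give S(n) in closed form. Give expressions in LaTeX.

S(n) = \frac{5 \left(- n - 1\right)}{n + 2}

Ratio r(k) = (k + 1)/(k + 3).
A = k + 1, B = k + 3, C = 1.
Set up (k + 1)·f(k+1) − (k + 2)·f(k) − (1) = 0.
deg f ≤ 1 (via 1,1,0).
Coefficient equations give f(k) = k.
Then R = B(k−1)f/C = k*(k + 2), so s_k = R(k)·t_k = -5*k/(k + 1).
Δs = -5/(k**2 + 3*k + 2), as required.
Evaluate: s_(n+1) = 5*(-n - 1)/(n + 2); subtract s_(0) = 0 ⇒ S(n) = 5*(-n - 1)/(n + 2).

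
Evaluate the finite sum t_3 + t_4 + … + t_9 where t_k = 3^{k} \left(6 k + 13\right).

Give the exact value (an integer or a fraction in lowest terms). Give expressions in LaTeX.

r(k) = 3*(6*k + 19)/(6*k + 13) after simplifying.
So A=3 and B=1, with C=k + 13/6.
Key eq: (3)·f(k+1) = (1)·f(k) + (k + 13/6).
From deg A=0, deg B=0, deg C=1: d=1.
Match coefficients ⇒ f(k) = (3*k + 2)/6.
R(k) = B(k−1)·f(k)/C(k) = (3*k + 2)/(6*k + 13); s_k = R·t_k = 3**k*(3*k + 2).
s_(k+1) − s_k = 3**k*(6*k + 13) = t_k.
Σ_(k=3)^(9) t_k = s_(10) − s_(3) = 1889568 − (297) = 1889271.

Σ = 1889271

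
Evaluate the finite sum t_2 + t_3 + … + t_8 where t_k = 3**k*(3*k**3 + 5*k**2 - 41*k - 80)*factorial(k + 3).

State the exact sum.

Σ = 386555728213440

Compute t_(k+1)/t_k: get 3*(3*k**4 + 26*k**3 + 34*k**2 - 201*k - 452)/(3*k**3 + 5*k**2 - 41*k - 80).
Normal form (A,B,C) = (3*k + 12, 1, k**3 + 5*k**2/3 - 41*k/3 - 80/3).
Key eq: (3*k + 12)·f(k+1) = (1)·f(k) + (k**3 + 5*k**2/3 - 41*k/3 - 80/3).
Degrees (1,0,3) ⇒ d ≤ 2.
Match coefficients ⇒ f(k) = (k**2 - 4*k - 4)/3.
Get s_k = R·t_k = 3**k*(k**2 - 4*k - 4)*factorial(k + 3) with R(k) = B(k−1)f(k)/C(k) = (k**2 - 4*k - 4)/(3*k**3 + 5*k**2 - 41*k - 80).
Verify: 3**k*(3*k**3 + 5*k**2 - 41*k - 80)*factorial(k + 3) matches t_k.
Telescoping: Σ = s_(9) − s_(2) = 386555728204800 − (-8640) = 386555728213440.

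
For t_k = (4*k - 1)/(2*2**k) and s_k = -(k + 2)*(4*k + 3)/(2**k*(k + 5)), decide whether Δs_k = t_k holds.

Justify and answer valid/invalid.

s_(k+1) = -(k + 3)*(4*k + 7)/(2*2**k*(k + 6))
s_(k+1) − s_k = (4*k**3 + 31*k**2 + 28*k - 33)/(2*2**k*(k**2 + 11*k + 30))
(s_(k+1) − s_k) − t_k = 3*(-4*k**2 - 27*k - 1)/(2*2**k*(k**2 + 11*k + 30))

Invalid: residual 3*(-4*k**2 - 27*k - 1)/(2*2**k*(k**2 + 11*k + 30)) ≠ 0.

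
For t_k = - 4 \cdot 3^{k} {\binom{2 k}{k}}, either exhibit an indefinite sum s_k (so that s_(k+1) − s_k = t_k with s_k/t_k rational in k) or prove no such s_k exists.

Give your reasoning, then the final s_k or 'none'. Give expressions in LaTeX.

Compute t_(k+1)/t_k: get 6*(2*k + 1)/(k + 1).
Gosper form: A/B · C(k+1)/C(k) with A=12*k + 6, B=k + 1, C=1.
Set up (12*k + 6)·f(k+1) − (k)·f(k) − (1) = 0.
Bound: deg f ≤ -1.
d = -1 < 0 ⇒ no nonzero polynomial f; not summable.

no hypergeometric antidifference exists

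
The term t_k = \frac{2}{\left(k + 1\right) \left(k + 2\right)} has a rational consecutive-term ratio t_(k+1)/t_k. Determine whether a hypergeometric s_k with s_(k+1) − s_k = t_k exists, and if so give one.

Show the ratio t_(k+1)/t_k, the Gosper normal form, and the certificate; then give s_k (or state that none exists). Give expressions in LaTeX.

t_(k+1)/t_k = (k + 1)/(k + 3).
Factor: A=k + 1; B=k + 3; C=1.
Key eq: (k + 1)·f(k+1) = (k + 2)·f(k) + (1).
From deg A=1, deg B=1, deg C=0: d=1.
Solving with deg f ≤ 1: f(k) = k.
Then R = B(k−1)f/C = k*(k + 2), so s_k = R(k)·t_k = 2*k/(k + 1).
Δs = 2/(k**2 + 3*k + 2), as required.

s_k = \frac{2 k}{k + 1}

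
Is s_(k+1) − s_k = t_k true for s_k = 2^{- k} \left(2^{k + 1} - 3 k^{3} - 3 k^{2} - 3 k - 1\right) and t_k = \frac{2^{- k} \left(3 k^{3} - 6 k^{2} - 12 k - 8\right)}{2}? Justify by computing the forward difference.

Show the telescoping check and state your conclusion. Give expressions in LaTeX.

valid; difference matches t_k

s_(k+1) = (4*2**k - 3*k**3 - 12*k**2 - 18*k - 10)/(2*2**k)
s_(k+1) − s_k = (3*k**3 - 6*k**2 - 12*k - 8)/(2*2**k)
(s_(k+1) − s_k) − t_k = 0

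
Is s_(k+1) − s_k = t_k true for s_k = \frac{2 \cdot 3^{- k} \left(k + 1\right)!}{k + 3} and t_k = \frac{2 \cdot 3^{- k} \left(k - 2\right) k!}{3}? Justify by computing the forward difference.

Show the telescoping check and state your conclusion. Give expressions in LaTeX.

s_(k+1) = 2*factorial(k + 2)/(3*3**k*(k + 4))
s_(k+1) − s_k = 2*(k**2 + 2*k - 6)*factorial(k + 1)/(3*3**k*(k + 3)*(k + 4))
(s_(k+1) − s_k) − t_k = -4*(k**2 + k - 9)*factorial(k)/(3*3**k*(k + 3)*(k + 4))

Invalid: residual - \frac{4 \cdot 3^{- k} \left(k^{2} + k - 9\right) k!}{3 \left(k + 3\right) \left(k + 4\right)} ≠ 0.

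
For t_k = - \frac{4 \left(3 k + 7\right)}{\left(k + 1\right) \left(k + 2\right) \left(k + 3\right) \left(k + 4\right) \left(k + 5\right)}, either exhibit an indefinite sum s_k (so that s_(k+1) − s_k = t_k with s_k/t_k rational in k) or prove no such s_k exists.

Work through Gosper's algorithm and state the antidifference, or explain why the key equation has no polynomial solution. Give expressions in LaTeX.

s_k = \frac{k \left(- k^{2} - 8 k - 19\right)}{3 \left(k^{3} + 8 k^{2} + 19 k + 12\right)}

The ratio is (k + 1)*(3*k + 10)/((k + 6)*(3*k + 7)).
Factor: A=k + 1; B=k + 6; C=k + 7/3.
Set up (k + 1)·f(k+1) − (k + 5)·f(k) − (k + 7/3) = 0.
From deg A=1, deg B=1, deg C=1: d=4.
Coefficient equations give f(k) = k*(k + 2)*(k**2 + 8*k + 19)/36.
Get s_k = R·t_k = k*(-k**2 - 8*k - 19)/(3*(k**3 + 8*k**2 + 19*k + 12)) with R(k) = B(k−1)f(k)/C(k) = k*(k + 2)*(k + 5)*(k**2 + 8*k + 19)/(12*(3*k + 7)).
s_(k+1) − s_k = 4*(-3*k - 7)/(k**5 + 15*k**4 + 85*k**3 + 225*k**2 + 274*k + 120) = t_k.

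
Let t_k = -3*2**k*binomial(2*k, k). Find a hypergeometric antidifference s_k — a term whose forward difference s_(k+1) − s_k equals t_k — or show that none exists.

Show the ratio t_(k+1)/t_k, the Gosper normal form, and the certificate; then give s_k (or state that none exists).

r(k) = 4*(2*k + 1)/(k + 1) after simplifying.
Take A(k)=8*k + 4, B(k)=k + 1, C(k)=1.
Set up (8*k + 4)·f(k+1) − (k)·f(k) − (1) = 0.
deg f ≤ -1 (via 1,1,0).
deg f ≤ -1 is impossible — no certificate.

none (Gosper's algorithm certifies no s_k)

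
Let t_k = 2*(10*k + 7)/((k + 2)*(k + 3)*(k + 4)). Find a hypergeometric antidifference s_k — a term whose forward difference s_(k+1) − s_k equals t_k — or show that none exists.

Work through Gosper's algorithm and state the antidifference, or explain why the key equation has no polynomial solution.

Ratio r(k) = (k + 2)*(10*k + 17)/((k + 5)*(10*k + 7)).
So A=k + 2 and B=k + 5, with C=k + 7/10.
Key eq: (k + 2)·f(k+1) = (k + 4)·f(k) + (k + 7/10).
Bound: deg f ≤ 2.
Coefficient equations give f(k) = k*(9*k + 5)/40.
Get s_k = R·t_k = k*(9*k + 5)/(2*(k + 2)*(k + 3)) with R(k) = B(k−1)f(k)/C(k) = k*(k + 4)*(9*k + 5)/(4*(10*k + 7)).
Check: Δs_k = 2*(10*k + 7)/(k**3 + 9*k**2 + 26*k + 24). ✓

s_k = k*(9*k + 5)/(2*(k + 2)*(k + 3))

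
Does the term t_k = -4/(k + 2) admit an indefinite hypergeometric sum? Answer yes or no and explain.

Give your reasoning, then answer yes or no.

t_(k+1)/t_k = (k + 2)/(k + 3).
A = k + 2, B = k + 3, C = 1.
Need (k + 2)·f(k+1) − (k + 2)·f(k) = 1.
Bound: deg f ≤ 0.
f = c0 ⇒ A·f(k+1) − B(k−1)·f(k) − C = -1. The system {-1 = 0} is inconsistent; no antidifference.

No — key equation has no polynomial f.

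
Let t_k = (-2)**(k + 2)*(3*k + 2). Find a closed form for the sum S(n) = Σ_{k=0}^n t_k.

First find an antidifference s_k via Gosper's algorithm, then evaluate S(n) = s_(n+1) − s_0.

Ratio r(k) = 2*(-3*k - 5)/(3*k + 2).
Normal form (A,B,C) = (-2, 1, k + 2/3).
Need (-2)·f(k+1) − (1)·f(k) = k + 2/3.
d = 1 from the (0,0,1) case.
Solve for f: f(k) = -k/3 (degree 1 ≤ 1).
Get s_k = R·t_k = -(-2)**(k + 2)*k with R(k) = B(k−1)f(k)/C(k) = -k/(3*k + 2).
Verify: (-2)**(k + 2)*(3*k + 2) matches t_k.
Σ_(k=0)^n t_k = s_(n+1) − s_(0) = (8*(-2)**n*(n + 1)) − (0), i.e. 8*(-2)**n*(n + 1).

S(n) = 8*(-2)**n*(n + 1)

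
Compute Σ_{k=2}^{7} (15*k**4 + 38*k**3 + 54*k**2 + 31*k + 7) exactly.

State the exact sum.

Σ = 108264

t_(k+1)/t_k = (15*k**4 + 98*k**3 + 258*k**2 + 313*k + 145)/(15*k**4 + 38*k**3 + 54*k**2 + 31*k + 7).
Normal form (A,B,C) = (1, 1, k**4 + 38*k**3/15 + 18*k**2/5 + 31*k/15 + 7/15).
Set up (1)·f(k+1) − (1)·f(k) − (k**4 + 38*k**3/15 + 18*k**2/5 + 31*k/15 + 7/15) = 0.
deg f ≤ 5 (via 0,0,4).
Coefficient equations give f(k) = k**2*(3*k**3 + 2*k**2 + 4*k - 2)/15.
Then R = B(k−1)f/C = k**2*(3*k**3 + 2*k**2 + 4*k - 2)/(15*k**4 + 38*k**3 + 54*k**2 + 31*k + 7), so s_k = R(k)·t_k = k**2*(3*k**3 + 2*k**2 + 4*k - 2).
Check: Δs_k = 15*k**4 + 38*k**3 + 54*k**2 + 31*k + 7. ✓
Evaluate s at k=8 and k=2: 108416 and 152; difference 108264.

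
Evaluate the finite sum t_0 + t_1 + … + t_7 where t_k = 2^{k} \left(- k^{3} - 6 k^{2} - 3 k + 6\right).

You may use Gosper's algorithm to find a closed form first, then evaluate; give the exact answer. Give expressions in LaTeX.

Σ = -124418

r(k) = 2*(k**3 + 9*k**2 + 18*k + 4)/(k**3 + 6*k**2 + 3*k - 6) after simplifying.
So A=2 and B=1, with C=k**3 + 6*k**2 + 3*k - 6.
f must satisfy (2)·f(k+1) − (1)·f(k) = k**3 + 6*k**2 + 3*k - 6.
From deg A=0, deg B=0, deg C=3: d=3.
A polynomial solution: f(k) = (k - 2)*(k + 1)**2.
So s_k = (B(k−1)f/C)·t_k = ((k - 2)*(k + 1)**2/(k**3 + 6*k**2 + 3*k - 6))·t_k = 2**k*(-k**3 + 3*k + 2).
Check: Δs_k = 2**k*(-k**3 - 6*k**2 - 3*k + 6). ✓
Telescoping: Σ = s_(8) − s_(0) = -124416 − (2) = -124418.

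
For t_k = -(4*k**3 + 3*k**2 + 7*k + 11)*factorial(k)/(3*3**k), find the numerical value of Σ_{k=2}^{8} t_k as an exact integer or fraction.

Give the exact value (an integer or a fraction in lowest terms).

Compute t_(k+1)/t_k: get (4*k**4 + 19*k**3 + 40*k**2 + 50*k + 25)/(3*(4*k**3 + 3*k**2 + 7*k + 11)).
A = k/3 + 1/3, B = 1, C = k**3 + 3*k**2/4 + 7*k/4 + 11/4.
Set up (k/3 + 1/3)·f(k+1) − (1)·f(k) − (k**3 + 3*k**2/4 + 7*k/4 + 11/4) = 0.
deg f ≤ 2 (via 1,0,3).
Match coefficients ⇒ f(k) = 3*(4*k**2 + 3*k - 2)/4.
Get s_k = R·t_k = -(4*k**2 + 3*k - 2)*factorial(k)/3**k with R(k) = B(k−1)f(k)/C(k) = 3*(4*k**2 + 3*k - 2)/(4*k**3 + 3*k**2 + 7*k + 11).
Verify: -(4*k**3 + 3*k**2 + 7*k + 11)*factorial(k)/(3*3**k) matches t_k.
Telescoping: Σ = s_(9) − s_(2) = -1563520/243 − (-40/9) = -1562440/243.

Σ = -1562440/243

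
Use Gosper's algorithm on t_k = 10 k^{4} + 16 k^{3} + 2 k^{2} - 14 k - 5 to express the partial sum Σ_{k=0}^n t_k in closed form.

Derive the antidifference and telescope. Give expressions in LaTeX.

S(n) = 2 n^{5} + 9 n^{4} + 12 n^{3} - 2 n^{2} - 12 n - 5

Step 1: r(k) = (10*k**4 + 56*k**3 + 110*k**2 + 78*k + 9)/(10*k**4 + 16*k**3 + 2*k**2 - 14*k - 5).
Normal form (A,B,C) = (1, 1, k**4 + 8*k**3/5 + k**2/5 - 7*k/5 - 1/2).
Set up (1)·f(k+1) − (1)·f(k) − (k**4 + 8*k**3/5 + k**2/5 - 7*k/5 - 1/2) = 0.
Bound: deg f ≤ 5.
Solve for f: f(k) = k*(2*k**4 - k**3 - 4*k**2 - 4*k + 2)/10 (degree 5 ≤ 5).
Then R = B(k−1)f/C = k*(2*k**4 - k**3 - 4*k**2 - 4*k + 2)/(10*k**4 + 16*k**3 + 2*k**2 - 14*k - 5), so s_k = R(k)·t_k = k*(2*k**4 - k**3 - 4*k**2 - 4*k + 2).
s_(k+1) − s_k = 10*k**4 + 16*k**3 + 2*k**2 - 14*k - 5 = t_k.
Σ_(k=0)^n t_k = s_(n+1) − s_(0) = (2*n**5 + 9*n**4 + 12*n**3 - 2*n**2 - 12*n - 5) − (0), i.e. 2*n**5 + 9*n**4 + 12*n**3 - 2*n**2 - 12*n - 5.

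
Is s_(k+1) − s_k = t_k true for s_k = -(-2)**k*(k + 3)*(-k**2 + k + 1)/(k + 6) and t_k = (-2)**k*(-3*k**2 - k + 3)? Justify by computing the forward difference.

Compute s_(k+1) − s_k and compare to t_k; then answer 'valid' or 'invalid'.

Invalid: residual (-2)**k*(9*k**3 + 60*k**2 + 6*k - 57)/(k**2 + 13*k + 42) ≠ 0.

s_(k+1) = 2*(-2)**k*(k + 4)*(k - (k + 1)**2 + 2)/(k + 7)
s_(k+1) − s_k = (-2)**k*(-3*k**4 - 31*k**3 - 76*k**2 + 3*k + 69)/(k**2 + 13*k + 42)
(s_(k+1) − s_k) − t_k = (-2)**k*(9*k**3 + 60*k**2 + 6*k - 57)/(k**2 + 13*k + 42)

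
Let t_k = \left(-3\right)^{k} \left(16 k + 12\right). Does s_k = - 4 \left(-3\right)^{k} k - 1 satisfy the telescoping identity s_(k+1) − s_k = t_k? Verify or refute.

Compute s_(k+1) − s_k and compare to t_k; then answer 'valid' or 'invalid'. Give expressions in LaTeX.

Valid — Δs_k = t_k.

s_(k+1) = 12*(-3)**k*(k + 1) - 1
s_(k+1) − s_k = (-3)**k*(16*k + 12)
(s_(k+1) − s_k) − t_k = 0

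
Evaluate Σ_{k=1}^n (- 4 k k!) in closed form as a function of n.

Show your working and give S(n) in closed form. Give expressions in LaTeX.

Step 1: r(k) = (k + 1)**2/k.
Take A(k)=k + 1, B(k)=1, C(k)=k.
Solve (k + 1)·f(k+1) − (1)·f(k) = k.
Degrees (1,0,1) ⇒ d ≤ 0.
A polynomial solution: f(k) = 1.
Get s_k = R·t_k = -4*factorial(k) with R(k) = B(k−1)f(k)/C(k) = 1/k.
Δs = -4*k*factorial(k), as required.
Evaluate: s_(n+1) = -4*factorial(n + 1); subtract s_(1) = -4 ⇒ S(n) = 4 - 4*factorial(n + 1).

S(n) = 4 - 4 \left(n + 1\right)!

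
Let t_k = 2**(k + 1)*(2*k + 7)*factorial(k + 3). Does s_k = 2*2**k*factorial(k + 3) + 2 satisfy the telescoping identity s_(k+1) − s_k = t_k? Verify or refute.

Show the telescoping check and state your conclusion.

s_(k+1) = 2*2**(k + 1)*factorial(k + 4) + 2
s_(k+1) − s_k = 2**(k + 1)*(2*k + 7)*factorial(k + 3)
(s_(k+1) − s_k) − t_k = 0

Valid: the claim telescopes to t_k.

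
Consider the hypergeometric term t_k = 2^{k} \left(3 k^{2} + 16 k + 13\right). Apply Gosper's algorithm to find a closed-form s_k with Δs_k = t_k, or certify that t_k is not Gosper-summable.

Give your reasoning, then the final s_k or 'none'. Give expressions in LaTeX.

Step 1: r(k) = 2*(3*k**2 + 22*k + 32)/(3*k**2 + 16*k + 13).
A = 2, B = 1, C = k**2 + 16*k/3 + 13/3.
Set up (2)·f(k+1) − (1)·f(k) − (k**2 + 16*k/3 + 13/3) = 0.
d = 2 from the (0,0,2) case.
A polynomial solution: f(k) = (3*k**2 + 4*k - 1)/3.
So s_k = (B(k−1)f/C)·t_k = ((3*k**2 + 4*k - 1)/((k + 1)*(3*k + 13)))·t_k = 2**k*(3*k**2 + 4*k - 1).
s_(k+1) − s_k = 2**k*(3*k**2 + 16*k + 13) = t_k.

s_k = 2^{k} \left(3 k^{2} + 4 k - 1\right)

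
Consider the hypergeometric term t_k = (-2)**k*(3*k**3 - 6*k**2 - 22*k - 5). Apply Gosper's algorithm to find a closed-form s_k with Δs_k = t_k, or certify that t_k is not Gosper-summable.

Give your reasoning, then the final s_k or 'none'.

s_k = (-2)**k*(-k**3 + 4*k**2 + 4*k - 3)

t_(k+1)/t_k = 2*(-3*k**3 - 3*k**2 + 25*k + 30)/(3*k**3 - 6*k**2 - 22*k - 5).
Gosper form: A/B · C(k+1)/C(k) with A=-2, B=1, C=k**3 - 2*k**2 - 22*k/3 - 5/3.
Key eq: (-2)·f(k+1) = (1)·f(k) + (k**3 - 2*k**2 - 22*k/3 - 5/3).
Degrees (0,0,3) ⇒ d ≤ 3.
Solve for f: f(k) = -(k**3 - 4*k**2 - 4*k + 3)/3 (degree 3 ≤ 3).
R(k) = B(k−1)·f(k)/C(k) = -(k**3 - 4*k**2 - 4*k + 3)/(3*k**3 - 6*k**2 - 22*k - 5); s_k = R·t_k = (-2)**k*(-k**3 + 4*k**2 + 4*k - 3).
Verify: (-2)**k*(3*k**3 - 6*k**2 - 22*k - 5) matches t_k.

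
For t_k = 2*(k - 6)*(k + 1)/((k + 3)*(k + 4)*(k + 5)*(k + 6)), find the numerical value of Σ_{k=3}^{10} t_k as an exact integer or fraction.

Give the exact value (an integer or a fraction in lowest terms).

Σ = -1/140

r(k) = (k - 5)*(k + 2)*(k + 3)/((k - 6)*(k + 1)*(k + 7)) after simplifying.
Take A(k)=k + 3, B(k)=k + 7, C(k)=k**2 - 5*k - 6.
Set up (k + 3)·f(k+1) − (k + 6)·f(k) − (k**2 - 5*k - 6) = 0.
Bound: deg f ≤ 3.
Match coefficients ⇒ f(k) = -k*(k + 1).
Get s_k = R·t_k = 2*k*(-k - 1)/(k**3 + 12*k**2 + 47*k + 60) with R(k) = B(k−1)f(k)/C(k) = -k*(k + 6)/(k - 6).
Verify: 2*(k**2 - 5*k - 6)/(k**4 + 18*k**3 + 119*k**2 + 342*k + 360) matches t_k.
Telescoping: Σ = s_(11) − s_(3) = -11/140 − (-1/14) = -1/140.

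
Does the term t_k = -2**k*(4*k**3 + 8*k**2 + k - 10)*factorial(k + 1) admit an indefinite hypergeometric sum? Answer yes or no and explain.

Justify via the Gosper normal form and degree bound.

t_(k+1)/t_k = 2*(4*k**4 + 28*k**3 + 69*k**2 + 61*k + 6)/(4*k**3 + 8*k**2 + k - 10).
Factor: A=2*k + 4; B=1; C=k**3 + 2*k**2 + k/4 - 5/2.
Solve (2*k + 4)·f(k+1) − (1)·f(k) = k**3 + 2*k**2 + k/4 - 5/2.
Degrees (1,0,3) ⇒ d ≤ 2.
A polynomial solution: f(k) = (k - 2)*(2*k + 1)/4.
Certificate R = B(k−1)f/C = (k - 2)*(2*k + 1)/(4*k**3 + 8*k**2 + k - 10) gives s_k = -2**k*(k - 2)*(2*k + 1)*factorial(k + 1).
s_(k+1) − s_k = -2**k*(4*k**3 + 8*k**2 + k - 10)*factorial(k + 1) = t_k.

Yes. s_k = -2**k*(k - 2)*(2*k + 1)*factorial(k + 1).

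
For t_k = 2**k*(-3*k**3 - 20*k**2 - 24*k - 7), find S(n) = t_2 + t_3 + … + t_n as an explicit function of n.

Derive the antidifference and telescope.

The ratio is 2*(3*k**3 + 29*k**2 + 73*k + 54)/(3*k**3 + 20*k**2 + 24*k + 7).
Take A(k)=2, B(k)=1, C(k)=k**3 + 20*k**2/3 + 8*k + 7/3.
f must satisfy (2)·f(k+1) − (1)·f(k) = k**3 + 20*k**2/3 + 8*k + 7/3.
deg f ≤ 3 (via 0,0,3).
Solve for f: f(k) = (3*k**3 + 2*k**2 - 2*k + 1)/3 (degree 3 ≤ 3).
So s_k = (B(k−1)f/C)·t_k = ((3*k**3 + 2*k**2 - 2*k + 1)/((k + 1)*(3*k**2 + 17*k + 7)))·t_k = 2**k*(-3*k**3 - 2*k**2 + 2*k - 1).
Δs = 2**k*(-3*k**3 - 20*k**2 - 24*k - 7), as required.
s_(n+1) = 2**(n + 1)*(-3*n**3 - 11*n**2 - 11*n - 4) and s_(2) = -116, so S(n) = -6*2**n*n**3 - 22*2**n*n**2 - 22*2**n*n - 8*2**n + 116.

S(n) = -6*2**n*n**3 - 22*2**n*n**2 - 22*2**n*n - 8*2**n + 116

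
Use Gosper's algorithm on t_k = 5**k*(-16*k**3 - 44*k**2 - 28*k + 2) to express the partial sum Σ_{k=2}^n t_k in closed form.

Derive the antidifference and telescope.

S(n) = -20*5**n*n**3 - 40*5**n*n**2 - 30*5**n*n + 5*5**n + 425

Ratio r(k) = 5*(8*k**3 + 46*k**2 + 82*k + 43)/(8*k**3 + 22*k**2 + 14*k - 1).
Factor: A=5; B=1; C=k**3 + 11*k**2/4 + 7*k/4 - 1/8.
f must satisfy (5)·f(k+1) − (1)·f(k) = k**3 + 11*k**2/4 + 7*k/4 - 1/8.
Degrees (0,0,3) ⇒ d ≤ 3.
A polynomial solution: f(k) = (4*k**3 - 4*k**2 + 2*k - 3)/16.
So s_k = (B(k−1)f/C)·t_k = ((4*k**3 - 4*k**2 + 2*k - 3)/(2*(8*k**3 + 22*k**2 + 14*k - 1)))·t_k = 5**k*(-4*k**3 + 4*k**2 - 2*k + 3).
s_(k+1) − s_k = 5**k*(-16*k**3 - 44*k**2 - 28*k + 2) = t_k.
s_(n+1) = 5**(n + 1)*(-4*n**3 - 8*n**2 - 6*n + 1) and s_(2) = -425, so S(n) = -20*5**n*n**3 - 40*5**n*n**2 - 30*5**n*n + 5*5**n + 425.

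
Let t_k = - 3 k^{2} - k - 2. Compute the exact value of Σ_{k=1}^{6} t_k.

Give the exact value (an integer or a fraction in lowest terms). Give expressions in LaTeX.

r(k) = (k + 3*(k + 1)**2 + 3)/(3*k**2 + k + 2) after simplifying.
Normal form (A,B,C) = (1, 1, k**2 + k/3 + 2/3).
Need (1)·f(k+1) − (1)·f(k) = k**2 + k/3 + 2/3.
deg f ≤ 3 (via 0,0,2).
Solving with deg f ≤ 3: f(k) = k*(k**2 - k + 2)/3.
R(k) = B(k−1)·f(k)/C(k) = k*(k**2 - k + 2)/(3*k**2 + k + 2); s_k = R·t_k = k*(-k**2 + k - 2).
Δs = -3*k**2 - k - 2, as required.
Sum = s_(7) − s_(1); s_(7) = -308, s_(1) = -2 ⇒ -306.

Σ = -306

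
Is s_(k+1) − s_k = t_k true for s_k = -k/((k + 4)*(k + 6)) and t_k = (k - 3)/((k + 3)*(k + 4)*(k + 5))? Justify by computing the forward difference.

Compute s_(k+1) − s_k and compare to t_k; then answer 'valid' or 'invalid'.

Invalid: residual 6*(-k**2 - 4*k + 9)/(k**5 + 25*k**4 + 245*k**3 + 1175*k**2 + 2754*k + 2520) ≠ 0.

s_(k+1) = (-k - 1)/((k + 5)*(k + 7))
s_(k+1) − s_k = (k**2 + k - 24)/(k**4 + 22*k**3 + 179*k**2 + 638*k + 840)
(s_(k+1) − s_k) − t_k = 6*(-k**2 - 4*k + 9)/(k**5 + 25*k**4 + 245*k**3 + 1175*k**2 + 2754*k + 2520)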